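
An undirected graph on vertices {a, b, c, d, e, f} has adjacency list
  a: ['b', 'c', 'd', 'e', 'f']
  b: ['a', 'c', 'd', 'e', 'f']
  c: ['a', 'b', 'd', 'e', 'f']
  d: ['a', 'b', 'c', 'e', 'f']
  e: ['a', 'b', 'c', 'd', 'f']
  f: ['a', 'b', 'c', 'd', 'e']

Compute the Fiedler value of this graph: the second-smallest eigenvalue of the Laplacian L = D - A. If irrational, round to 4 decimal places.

Each diagonal entry of L is the vertex degree and each off-diagonal entry is -1 where an edge is present, 0 otherwise; in the order [a, b, c, d, e, f] the diagonal is [5, 5, 5, 5, 5, 5]. Computing the eigenvalues of L and sorting gives [0, 6, 6, 6, 6, 6]. The Fiedler value lambda_2 = 6 is strictly positive, so the graph is connected. By the matrix-tree theorem the graph has (1/6) * product of the nonzero eigenvalues = 1296 spanning trees.

6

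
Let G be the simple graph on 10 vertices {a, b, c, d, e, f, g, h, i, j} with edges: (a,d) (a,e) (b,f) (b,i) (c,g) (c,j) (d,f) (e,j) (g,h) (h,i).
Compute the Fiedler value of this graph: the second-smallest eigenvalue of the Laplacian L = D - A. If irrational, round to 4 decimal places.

0.3820

Reading degrees in the order [a, b, c, d, e, f, g, h, i, j] gives [2, 2, 2, 2, 2, 2, 2, 2, 2, 2]; set D = diag(2, 2, 2, 2, 2, 2, 2, 2, 2, 2) and form L = D - A. The smallest Laplacian eigenvalue is always 0. The next one, lambda_2 = 0.3820, measures how hard the graph is to disconnect: larger values mean better connectivity. By the matrix-tree theorem the graph has (1/10) * product of the nonzero eigenvalues = 10 spanning trees.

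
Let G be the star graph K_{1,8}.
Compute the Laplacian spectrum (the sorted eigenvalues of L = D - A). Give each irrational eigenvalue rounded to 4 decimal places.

[0, 1, 1, 1, 1, 1, 1, 1, 9]

The graph has 9 vertices and degree multiset [8, 1, 1, 1, 1, 1, 1, 1, 1]; D is the diagonal matrix of degrees and L = D - A. L is symmetric positive semidefinite, so every eigenvalue is real and nonnegative. The single zero eigenvalue shows the graph is connected. By the matrix-tree theorem the graph has (1/9) * product of the nonzero eigenvalues = 1 spanning tree.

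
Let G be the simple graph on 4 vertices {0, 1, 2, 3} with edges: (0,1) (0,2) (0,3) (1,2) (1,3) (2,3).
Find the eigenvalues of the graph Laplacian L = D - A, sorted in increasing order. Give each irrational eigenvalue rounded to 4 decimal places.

Each diagonal entry of L is the vertex degree and each off-diagonal entry is -1 where an edge is present, 0 otherwise; in the order [0, 1, 2, 3] the diagonal is [3, 3, 3, 3]. Diagonalising L (or applying a numerical eigensolver to the 4x4 matrix) gives the spectrum above. The eigenvalues sum to 12, which equals trace(L) = 2|E|.

[0, 4, 4, 4]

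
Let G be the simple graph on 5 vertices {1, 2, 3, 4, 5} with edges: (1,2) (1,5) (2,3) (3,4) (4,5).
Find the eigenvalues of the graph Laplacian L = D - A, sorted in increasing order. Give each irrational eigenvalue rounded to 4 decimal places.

With the vertex order [1, 2, 3, 4, 5], the degrees are [2, 2, 2, 2, 2], giving D = diag(2, 2, 2, 2, 2) and L = D - A. Since every row of L sums to 0, the all-ones vector is in the kernel and 0 is an eigenvalue. The largest eigenvalue, 3.6180, is at most the vertex count 5.

[0, 1.3820, 1.3820, 3.6180, 3.6180]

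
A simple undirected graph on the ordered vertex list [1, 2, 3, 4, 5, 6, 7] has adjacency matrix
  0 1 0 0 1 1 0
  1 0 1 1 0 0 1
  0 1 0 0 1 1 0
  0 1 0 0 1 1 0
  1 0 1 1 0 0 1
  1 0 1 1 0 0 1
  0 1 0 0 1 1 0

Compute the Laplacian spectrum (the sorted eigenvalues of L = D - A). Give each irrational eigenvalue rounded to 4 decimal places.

[0, 3, 3, 3, 4, 4, 7]

With the vertex order [1, 2, 3, 4, 5, 6, 7], the degrees are [3, 4, 3, 3, 4, 4, 3], giving D = diag(3, 4, 3, 3, 4, 4, 3) and L = D - A. Diagonalising L (or applying a numerical eigensolver to the 7x7 matrix) gives the spectrum above. The single zero eigenvalue shows the graph is connected. The largest eigenvalue, 7, is at most the vertex count 7. The eigenvalues sum to 24, which equals trace(L) = 2|E|.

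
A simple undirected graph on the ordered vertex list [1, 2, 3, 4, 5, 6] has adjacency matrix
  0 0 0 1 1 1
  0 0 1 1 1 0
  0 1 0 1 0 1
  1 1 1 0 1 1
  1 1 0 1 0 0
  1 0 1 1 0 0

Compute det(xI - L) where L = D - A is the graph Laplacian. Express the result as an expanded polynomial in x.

Each diagonal entry of L is the vertex degree and each off-diagonal entry is -1 where an edge is present, 0 otherwise; in the order [1, 2, 3, 4, 5, 6] the diagonal is [3, 3, 3, 5, 3, 3]. L has integer entries, so p(x) = det(xI - L) has integer coefficients. Expanding the determinant yields x^6 - 20x^5 + 155x^4 - 580x^3 + 1045x^2 - 726x. Since p(0) = det(-L) = 0, x divides p(x). By the matrix-tree theorem the graph has (1/6) * product of the nonzero eigenvalues = 121 spanning trees. The eigenvalues sum to 20, which equals trace(L) = 2|E|.

x^6 - 20x^5 + 155x^4 - 580x^3 + 1045x^2 - 726x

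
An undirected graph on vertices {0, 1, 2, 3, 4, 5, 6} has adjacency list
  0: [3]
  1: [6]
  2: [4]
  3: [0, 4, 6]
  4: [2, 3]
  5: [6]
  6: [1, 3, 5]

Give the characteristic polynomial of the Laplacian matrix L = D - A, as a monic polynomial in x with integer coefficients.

Reading degrees in the order [0, 1, 2, 3, 4, 5, 6] gives [1, 1, 1, 3, 2, 1, 3]; set D = diag(1, 1, 1, 3, 2, 1, 3) and form L = D - A. L has integer entries, so p(x) = det(xI - L) has integer coefficients. Expanding the determinant yields x^7 - 12x^6 + 53x^5 - 108x^4 + 105x^3 - 46x^2 + 7x. The constant term is 0 because L is singular (the all-ones vector lies in its kernel).

x^7 - 12x^6 + 53x^5 - 108x^4 + 105x^3 - 46x^2 + 7x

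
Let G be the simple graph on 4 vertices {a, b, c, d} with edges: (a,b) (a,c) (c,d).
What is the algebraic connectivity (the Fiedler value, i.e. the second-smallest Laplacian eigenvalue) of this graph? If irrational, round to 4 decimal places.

0.5858

Each diagonal entry of L is the vertex degree and each off-diagonal entry is -1 where an edge is present, 0 otherwise; in the order [a, b, c, d] the diagonal is [2, 1, 2, 1]. The smallest Laplacian eigenvalue is always 0. The next one, lambda_2 = 0.5858, measures how hard the graph is to disconnect: larger values mean better connectivity.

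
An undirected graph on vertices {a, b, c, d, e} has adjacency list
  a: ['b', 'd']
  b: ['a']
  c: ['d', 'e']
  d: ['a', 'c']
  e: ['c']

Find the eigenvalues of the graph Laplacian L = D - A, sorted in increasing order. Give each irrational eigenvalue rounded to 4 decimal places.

With the vertex order [a, b, c, d, e], the degrees are [2, 1, 2, 2, 1], giving D = diag(2, 1, 2, 2, 1) and L = D - A. L is symmetric positive semidefinite, so every eigenvalue is real and nonnegative. The single zero eigenvalue shows the graph is connected. The eigenvalues sum to 8, which equals trace(L) = 2|E|. By the matrix-tree theorem the graph has (1/5) * product of the nonzero eigenvalues = 1 spanning tree.

[0, 0.3820, 1.3820, 2.6180, 3.6180]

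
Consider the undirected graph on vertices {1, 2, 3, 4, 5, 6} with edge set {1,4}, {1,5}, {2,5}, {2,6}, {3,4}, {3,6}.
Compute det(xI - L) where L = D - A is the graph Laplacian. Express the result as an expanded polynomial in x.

x^6 - 12x^5 + 54x^4 - 112x^3 + 105x^2 - 36x

With the vertex order [1, 2, 3, 4, 5, 6], the degrees are [2, 2, 2, 2, 2, 2], giving D = diag(2, 2, 2, 2, 2, 2) and L = D - A. The eigenvalues of L are [0, 1, 1, 3, 3, 4]; the characteristic polynomial is the product of (x - lambda_i), which multiplies out to x^6 - 12x^5 + 54x^4 - 112x^3 + 105x^2 - 36x. Since p(0) = det(-L) = 0, x divides p(x). There is one zero in the spectrum, matching the 1 component.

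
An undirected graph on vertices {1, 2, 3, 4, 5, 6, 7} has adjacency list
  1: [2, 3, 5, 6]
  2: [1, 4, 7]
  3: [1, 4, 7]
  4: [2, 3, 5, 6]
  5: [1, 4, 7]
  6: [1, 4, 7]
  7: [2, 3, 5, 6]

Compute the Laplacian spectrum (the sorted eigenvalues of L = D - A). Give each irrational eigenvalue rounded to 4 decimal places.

Reading degrees in the order [1, 2, 3, 4, 5, 6, 7] gives [4, 3, 3, 4, 3, 3, 4]; set D = diag(4, 3, 3, 4, 3, 3, 4) and form L = D - A. The multiplicity of 0 as a Laplacian eigenvalue equals the number of connected components. The single zero eigenvalue shows the graph is connected. There is one zero in the spectrum, matching the 1 component. The largest eigenvalue, 7, is at most the vertex count 7.

[0, 3, 3, 3, 4, 4, 7]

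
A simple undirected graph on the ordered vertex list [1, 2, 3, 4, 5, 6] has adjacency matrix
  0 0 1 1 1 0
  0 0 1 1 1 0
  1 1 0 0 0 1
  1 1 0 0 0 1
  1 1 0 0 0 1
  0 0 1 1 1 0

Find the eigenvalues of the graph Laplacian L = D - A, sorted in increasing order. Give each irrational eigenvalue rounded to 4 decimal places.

With the vertex order [1, 2, 3, 4, 5, 6], the degrees are [3, 3, 3, 3, 3, 3], giving D = diag(3, 3, 3, 3, 3, 3) and L = D - A. L is symmetric positive semidefinite, so every eigenvalue is real and nonnegative. The single zero eigenvalue shows the graph is connected. The eigenvalues sum to 18, which equals trace(L) = 2|E|.

[0, 3, 3, 3, 3, 6]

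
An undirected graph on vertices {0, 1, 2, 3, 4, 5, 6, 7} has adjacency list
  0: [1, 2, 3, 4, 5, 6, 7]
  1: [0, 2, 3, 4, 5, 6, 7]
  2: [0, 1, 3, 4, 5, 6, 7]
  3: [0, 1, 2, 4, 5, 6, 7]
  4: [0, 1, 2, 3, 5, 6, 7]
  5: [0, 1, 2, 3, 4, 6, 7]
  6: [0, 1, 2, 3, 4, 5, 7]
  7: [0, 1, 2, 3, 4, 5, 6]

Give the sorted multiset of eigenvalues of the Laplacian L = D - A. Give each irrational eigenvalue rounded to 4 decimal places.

Each diagonal entry of L is the vertex degree and each off-diagonal entry is -1 where an edge is present, 0 otherwise; in the order [0, 1, 2, 3, 4, 5, 6, 7] the diagonal is [7, 7, 7, 7, 7, 7, 7, 7]. Since every row of L sums to 0, the all-ones vector is in the kernel and 0 is an eigenvalue. By the matrix-tree theorem the graph has (1/8) * product of the nonzero eigenvalues = 262144 spanning trees.

[0, 8, 8, 8, 8, 8, 8, 8]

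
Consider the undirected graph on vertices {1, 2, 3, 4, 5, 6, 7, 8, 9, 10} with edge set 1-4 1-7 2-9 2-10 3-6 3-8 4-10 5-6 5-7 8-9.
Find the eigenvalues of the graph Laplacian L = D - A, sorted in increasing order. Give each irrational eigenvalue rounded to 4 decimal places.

Reading degrees in the order [1, 2, 3, 4, 5, 6, 7, 8, 9, 10] gives [2, 2, 2, 2, 2, 2, 2, 2, 2, 2]; set D = diag(2, 2, 2, 2, 2, 2, 2, 2, 2, 2) and form L = D - A. Diagonalising L (or applying a numerical eigensolver to the 10x10 matrix) gives the spectrum above. The single zero eigenvalue shows the graph is connected. There is one zero in the spectrum, matching the 1 component.

[0, 0.3820, 0.3820, 1.3820, 1.3820, 2.6180, 2.6180, 3.6180, 3.6180, 4]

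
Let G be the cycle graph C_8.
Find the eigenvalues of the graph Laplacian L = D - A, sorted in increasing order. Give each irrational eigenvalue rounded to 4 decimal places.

[0, 0.5858, 0.5858, 2, 2, 3.4142, 3.4142, 4]

The graph has 8 vertices and degree multiset [2, 2, 2, 2, 2, 2, 2, 2]; D is the diagonal matrix of degrees and L = D - A. The multiplicity of 0 as a Laplacian eigenvalue equals the number of connected components. By the matrix-tree theorem the graph has (1/8) * product of the nonzero eigenvalues = 8 spanning trees.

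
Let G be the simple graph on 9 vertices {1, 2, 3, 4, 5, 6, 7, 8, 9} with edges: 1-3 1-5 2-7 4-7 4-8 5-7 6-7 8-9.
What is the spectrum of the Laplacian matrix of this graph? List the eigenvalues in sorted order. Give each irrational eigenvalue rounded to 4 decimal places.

[0, 0.1981, 0.4116, 1, 1.4064, 1.5550, 3, 3.2470, 5.1819]

With the vertex order [1, 2, 3, 4, 5, 6, 7, 8, 9], the degrees are [2, 1, 1, 2, 2, 1, 4, 2, 1], giving D = diag(2, 1, 1, 2, 2, 1, 4, 2, 1) and L = D - A. The multiplicity of 0 as a Laplacian eigenvalue equals the number of connected components. The largest eigenvalue, 5.1819, is at most the vertex count 9.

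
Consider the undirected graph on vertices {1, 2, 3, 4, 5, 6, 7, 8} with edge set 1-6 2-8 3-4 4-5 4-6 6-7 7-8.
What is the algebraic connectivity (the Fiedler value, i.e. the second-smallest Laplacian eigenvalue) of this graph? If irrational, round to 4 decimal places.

Each diagonal entry of L is the vertex degree and each off-diagonal entry is -1 where an edge is present, 0 otherwise; in the order [1, 2, 3, 4, 5, 6, 7, 8] the diagonal is [1, 1, 1, 3, 1, 3, 2, 2]. The smallest Laplacian eigenvalue is always 0. The next one, lambda_2 = 0.2243, measures how hard the graph is to disconnect: larger values mean better connectivity.

0.2243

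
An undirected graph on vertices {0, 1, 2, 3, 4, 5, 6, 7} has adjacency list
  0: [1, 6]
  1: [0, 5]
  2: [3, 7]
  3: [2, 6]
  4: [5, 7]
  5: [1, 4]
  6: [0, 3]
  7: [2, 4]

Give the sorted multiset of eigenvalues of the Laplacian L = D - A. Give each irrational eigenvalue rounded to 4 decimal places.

[0, 0.5858, 0.5858, 2, 2, 3.4142, 3.4142, 4]

Reading degrees in the order [0, 1, 2, 3, 4, 5, 6, 7] gives [2, 2, 2, 2, 2, 2, 2, 2]; set D = diag(2, 2, 2, 2, 2, 2, 2, 2) and form L = D - A. Diagonalising L (or applying a numerical eigensolver to the 8x8 matrix) gives the spectrum above. The single zero eigenvalue shows the graph is connected.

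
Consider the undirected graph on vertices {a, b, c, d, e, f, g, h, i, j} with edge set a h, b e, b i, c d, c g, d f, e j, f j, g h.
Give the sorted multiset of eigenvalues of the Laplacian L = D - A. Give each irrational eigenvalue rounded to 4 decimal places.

[0, 0.0979, 0.3820, 0.8244, 1.3820, 2, 2.6180, 3.1756, 3.6180, 3.9021]

With the vertex order [a, b, c, d, e, f, g, h, i, j], the degrees are [1, 2, 2, 2, 2, 2, 2, 2, 1, 2], giving D = diag(1, 2, 2, 2, 2, 2, 2, 2, 1, 2) and L = D - A. L is symmetric positive semidefinite, so every eigenvalue is real and nonnegative. The single zero eigenvalue shows the graph is connected.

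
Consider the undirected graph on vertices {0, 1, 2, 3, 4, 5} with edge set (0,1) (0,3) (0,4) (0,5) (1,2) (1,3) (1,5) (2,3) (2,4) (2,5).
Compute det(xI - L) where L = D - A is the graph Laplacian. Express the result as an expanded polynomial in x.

x^6 - 20x^5 + 155x^4 - 580x^3 + 1044x^2 - 720x

Reading degrees in the order [0, 1, 2, 3, 4, 5] gives [4, 4, 4, 3, 2, 3]; set D = diag(4, 4, 4, 3, 2, 3) and form L = D - A. L has integer entries, so p(x) = det(xI - L) has integer coefficients. Expanding the determinant yields x^6 - 20x^5 + 155x^4 - 580x^3 + 1044x^2 - 720x. The constant term is 0 because L is singular (the all-ones vector lies in its kernel). The largest eigenvalue, 6, is at most the vertex count 6. There is one zero in the spectrum, matching the 1 component.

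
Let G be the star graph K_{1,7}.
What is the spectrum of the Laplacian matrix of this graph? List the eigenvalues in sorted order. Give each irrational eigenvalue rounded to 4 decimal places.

[0, 1, 1, 1, 1, 1, 1, 8]

The graph has 8 vertices and degree multiset [7, 1, 1, 1, 1, 1, 1, 1]; D is the diagonal matrix of degrees and L = D - A. L is symmetric positive semidefinite, so every eigenvalue is real and nonnegative. The single zero eigenvalue shows the graph is connected. By the matrix-tree theorem the graph has (1/8) * product of the nonzero eigenvalues = 1 spanning tree.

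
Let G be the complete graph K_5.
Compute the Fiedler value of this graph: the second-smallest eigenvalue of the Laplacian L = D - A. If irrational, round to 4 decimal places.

The graph has 5 vertices and degree multiset [4, 4, 4, 4, 4]; D is the diagonal matrix of degrees and L = D - A. The sorted Laplacian eigenvalues are [0, 5, 5, 5, 5]; the algebraic connectivity is the second entry, 5.

5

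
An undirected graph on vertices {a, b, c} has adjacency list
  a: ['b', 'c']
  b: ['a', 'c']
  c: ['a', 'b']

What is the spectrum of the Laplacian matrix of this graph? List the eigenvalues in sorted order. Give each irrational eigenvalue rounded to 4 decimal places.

With the vertex order [a, b, c], the degrees are [2, 2, 2], giving D = diag(2, 2, 2) and L = D - A. Diagonalising L (or applying a numerical eigensolver to the 3x3 matrix) gives the spectrum above. The single zero eigenvalue shows the graph is connected. The eigenvalues sum to 6, which equals trace(L) = 2|E|.

[0, 3, 3]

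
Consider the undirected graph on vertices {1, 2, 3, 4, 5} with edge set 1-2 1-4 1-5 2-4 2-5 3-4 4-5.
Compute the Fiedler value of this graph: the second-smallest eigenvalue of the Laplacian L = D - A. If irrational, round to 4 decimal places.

1

With the vertex order [1, 2, 3, 4, 5], the degrees are [3, 3, 1, 4, 3], giving D = diag(3, 3, 1, 4, 3) and L = D - A. The smallest Laplacian eigenvalue is always 0. The next one, lambda_2 = 1, measures how hard the graph is to disconnect: larger values mean better connectivity.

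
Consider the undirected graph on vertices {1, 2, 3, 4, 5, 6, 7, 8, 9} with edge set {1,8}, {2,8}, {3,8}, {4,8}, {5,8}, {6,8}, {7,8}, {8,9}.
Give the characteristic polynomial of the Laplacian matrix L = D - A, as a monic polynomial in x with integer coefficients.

x^9 - 16x^8 + 84x^7 - 224x^6 + 350x^5 - 336x^4 + 196x^3 - 64x^2 + 9x

With the vertex order [1, 2, 3, 4, 5, 6, 7, 8, 9], the degrees are [1, 1, 1, 1, 1, 1, 1, 8, 1], giving D = diag(1, 1, 1, 1, 1, 1, 1, 8, 1) and L = D - A. The eigenvalues of L are [0, 1, 1, 1, 1, 1, 1, 1, 9]; the characteristic polynomial is the product of (x - lambda_i), which multiplies out to x^9 - 16x^8 + 84x^7 - 224x^6 + 350x^5 - 336x^4 + 196x^3 - 64x^2 + 9x. The coefficient of x^8 equals -trace(L) = -16, matching the sum of degrees.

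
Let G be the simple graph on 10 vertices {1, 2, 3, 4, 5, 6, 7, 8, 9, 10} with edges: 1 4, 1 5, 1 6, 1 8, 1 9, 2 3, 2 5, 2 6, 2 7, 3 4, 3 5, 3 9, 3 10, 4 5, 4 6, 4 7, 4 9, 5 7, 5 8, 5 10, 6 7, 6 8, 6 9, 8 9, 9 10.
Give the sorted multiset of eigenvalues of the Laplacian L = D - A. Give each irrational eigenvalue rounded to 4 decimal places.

[0, 2.5047, 2.8469, 4.5133, 4.7527, 5.6722, 6, 7.3154, 7.6594, 8.7355]

Reading degrees in the order [1, 2, 3, 4, 5, 6, 7, 8, 9, 10] gives [5, 4, 5, 6, 7, 6, 4, 4, 6, 3]; set D = diag(5, 4, 5, 6, 7, 6, 4, 4, 6, 3) and form L = D - A. Since every row of L sums to 0, the all-ones vector is in the kernel and 0 is an eigenvalue. The single zero eigenvalue shows the graph is connected. The largest eigenvalue, 8.7355, is at most the vertex count 10. The eigenvalues sum to 50, which equals trace(L) = 2|E|.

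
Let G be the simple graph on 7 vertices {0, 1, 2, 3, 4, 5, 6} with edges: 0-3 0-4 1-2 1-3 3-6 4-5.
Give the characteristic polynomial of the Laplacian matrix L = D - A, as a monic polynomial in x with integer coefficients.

Each diagonal entry of L is the vertex degree and each off-diagonal entry is -1 where an edge is present, 0 otherwise; in the order [0, 1, 2, 3, 4, 5, 6] the diagonal is [2, 2, 1, 3, 2, 1, 1]. L has integer entries, so p(x) = det(xI - L) has integer coefficients. Expanding the determinant yields x^7 - 12x^6 + 54x^5 - 114x^4 + 115x^3 - 50x^2 + 7x. The constant term is 0 because L is singular (the all-ones vector lies in its kernel). The largest eigenvalue, 4.3342, is at most the vertex count 7.

x^7 - 12x^6 + 54x^5 - 114x^4 + 115x^3 - 50x^2 + 7x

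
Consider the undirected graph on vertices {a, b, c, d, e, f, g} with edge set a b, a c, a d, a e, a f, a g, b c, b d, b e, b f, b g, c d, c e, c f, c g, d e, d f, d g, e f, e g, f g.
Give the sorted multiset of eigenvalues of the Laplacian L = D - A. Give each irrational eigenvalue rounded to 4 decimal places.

[0, 7, 7, 7, 7, 7, 7]

Each diagonal entry of L is the vertex degree and each off-diagonal entry is -1 where an edge is present, 0 otherwise; in the order [a, b, c, d, e, f, g] the diagonal is [6, 6, 6, 6, 6, 6, 6]. The multiplicity of 0 as a Laplacian eigenvalue equals the number of connected components. There is one zero in the spectrum, matching the 1 component.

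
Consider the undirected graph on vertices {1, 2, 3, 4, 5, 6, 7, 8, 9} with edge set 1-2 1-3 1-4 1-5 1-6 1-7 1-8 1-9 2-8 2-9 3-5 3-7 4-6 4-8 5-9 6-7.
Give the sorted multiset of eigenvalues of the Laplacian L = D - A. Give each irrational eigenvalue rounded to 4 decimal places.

[0, 1.5858, 1.5858, 3, 3, 4.4142, 4.4142, 5, 9]

Each diagonal entry of L is the vertex degree and each off-diagonal entry is -1 where an edge is present, 0 otherwise; in the order [1, 2, 3, 4, 5, 6, 7, 8, 9] the diagonal is [8, 3, 3, 3, 3, 3, 3, 3, 3]. Since every row of L sums to 0, the all-ones vector is in the kernel and 0 is an eigenvalue. The single zero eigenvalue shows the graph is connected. The largest eigenvalue, 9, is at most the vertex count 9. There is one zero in the spectrum, matching the 1 component.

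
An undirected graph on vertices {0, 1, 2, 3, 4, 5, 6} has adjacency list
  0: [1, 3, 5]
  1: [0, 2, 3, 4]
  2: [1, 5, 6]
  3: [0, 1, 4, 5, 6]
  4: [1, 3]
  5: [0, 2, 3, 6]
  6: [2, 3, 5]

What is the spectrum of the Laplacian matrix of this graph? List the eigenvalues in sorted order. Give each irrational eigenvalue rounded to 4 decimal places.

Reading degrees in the order [0, 1, 2, 3, 4, 5, 6] gives [3, 4, 3, 5, 2, 4, 3]; set D = diag(3, 4, 3, 5, 2, 4, 3) and form L = D - A. L is symmetric positive semidefinite, so every eigenvalue is real and nonnegative. The single zero eigenvalue shows the graph is connected. By the matrix-tree theorem the graph has (1/7) * product of the nonzero eigenvalues = 324 spanning trees. The largest eigenvalue, 6.3761, is at most the vertex count 7.

[0, 1.6239, 2.5858, 3.4048, 4.5952, 5.4142, 6.3761]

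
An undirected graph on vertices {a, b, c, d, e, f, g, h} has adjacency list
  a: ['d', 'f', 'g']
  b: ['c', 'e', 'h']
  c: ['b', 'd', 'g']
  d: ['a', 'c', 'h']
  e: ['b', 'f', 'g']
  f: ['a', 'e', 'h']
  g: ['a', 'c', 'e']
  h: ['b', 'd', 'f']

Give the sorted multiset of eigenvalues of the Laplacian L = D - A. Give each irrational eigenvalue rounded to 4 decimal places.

[0, 2, 2, 2, 4, 4, 4, 6]

Each diagonal entry of L is the vertex degree and each off-diagonal entry is -1 where an edge is present, 0 otherwise; in the order [a, b, c, d, e, f, g, h] the diagonal is [3, 3, 3, 3, 3, 3, 3, 3]. The multiplicity of 0 as a Laplacian eigenvalue equals the number of connected components. By the matrix-tree theorem the graph has (1/8) * product of the nonzero eigenvalues = 384 spanning trees. The largest eigenvalue, 6, is at most the vertex count 8.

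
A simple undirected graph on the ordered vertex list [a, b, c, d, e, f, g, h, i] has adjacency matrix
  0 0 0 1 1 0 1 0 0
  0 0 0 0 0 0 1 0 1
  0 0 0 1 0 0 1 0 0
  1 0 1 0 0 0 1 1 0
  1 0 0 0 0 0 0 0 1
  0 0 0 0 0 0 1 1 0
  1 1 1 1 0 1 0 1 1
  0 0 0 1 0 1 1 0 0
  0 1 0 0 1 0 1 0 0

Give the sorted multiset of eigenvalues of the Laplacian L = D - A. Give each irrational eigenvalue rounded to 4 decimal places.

With the vertex order [a, b, c, d, e, f, g, h, i], the degrees are [3, 2, 2, 4, 2, 2, 7, 3, 3], giving D = diag(3, 2, 2, 4, 2, 2, 7, 3, 3) and L = D - A. Since every row of L sums to 0, the all-ones vector is in the kernel and 0 is an eigenvalue. The single zero eigenvalue shows the graph is connected. By the matrix-tree theorem the graph has (1/9) * product of the nonzero eigenvalues = 509 spanning trees. There is one zero in the spectrum, matching the 1 component.

[0, 1.0186, 1.5443, 1.6972, 2.8595, 3.4623, 4.0548, 5.3028, 8.0605]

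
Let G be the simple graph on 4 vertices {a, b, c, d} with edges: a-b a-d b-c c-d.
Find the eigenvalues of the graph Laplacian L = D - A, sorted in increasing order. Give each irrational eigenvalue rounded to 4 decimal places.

Reading degrees in the order [a, b, c, d] gives [2, 2, 2, 2]; set D = diag(2, 2, 2, 2) and form L = D - A. Since every row of L sums to 0, the all-ones vector is in the kernel and 0 is an eigenvalue. The eigenvalues sum to 8, which equals trace(L) = 2|E|. By the matrix-tree theorem the graph has (1/4) * product of the nonzero eigenvalues = 4 spanning trees.

[0, 2, 2, 4]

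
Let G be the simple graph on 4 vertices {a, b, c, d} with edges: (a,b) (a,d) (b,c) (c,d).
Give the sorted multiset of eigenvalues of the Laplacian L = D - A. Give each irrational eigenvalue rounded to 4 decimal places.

[0, 2, 2, 4]

With the vertex order [a, b, c, d], the degrees are [2, 2, 2, 2], giving D = diag(2, 2, 2, 2) and L = D - A. The multiplicity of 0 as a Laplacian eigenvalue equals the number of connected components. There is one zero in the spectrum, matching the 1 component.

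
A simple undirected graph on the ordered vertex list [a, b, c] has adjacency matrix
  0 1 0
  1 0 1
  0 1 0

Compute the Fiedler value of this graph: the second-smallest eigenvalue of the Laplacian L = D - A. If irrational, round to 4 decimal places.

Each diagonal entry of L is the vertex degree and each off-diagonal entry is -1 where an edge is present, 0 otherwise; in the order [a, b, c] the diagonal is [1, 2, 1]. The sorted Laplacian eigenvalues are [0, 1, 3]; the algebraic connectivity is the second entry, 1. The eigenvalues sum to 4, which equals trace(L) = 2|E|. The largest eigenvalue, 3, is at most the vertex count 3.

1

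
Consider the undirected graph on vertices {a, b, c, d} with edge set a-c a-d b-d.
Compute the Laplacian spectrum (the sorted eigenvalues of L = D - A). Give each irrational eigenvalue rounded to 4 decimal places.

[0, 0.5858, 2, 3.4142]

With the vertex order [a, b, c, d], the degrees are [2, 1, 1, 2], giving D = diag(2, 1, 1, 2) and L = D - A. L is symmetric positive semidefinite, so every eigenvalue is real and nonnegative. The single zero eigenvalue shows the graph is connected. The largest eigenvalue, 3.4142, is at most the vertex count 4. By the matrix-tree theorem the graph has (1/4) * product of the nonzero eigenvalues = 1 spanning tree.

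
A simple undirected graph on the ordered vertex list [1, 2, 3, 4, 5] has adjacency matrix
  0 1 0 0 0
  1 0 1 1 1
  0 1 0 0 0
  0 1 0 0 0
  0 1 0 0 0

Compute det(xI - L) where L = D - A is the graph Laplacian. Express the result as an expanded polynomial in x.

Each diagonal entry of L is the vertex degree and each off-diagonal entry is -1 where an edge is present, 0 otherwise; in the order [1, 2, 3, 4, 5] the diagonal is [1, 4, 1, 1, 1]. L has integer entries, so p(x) = det(xI - L) has integer coefficients. Expanding the determinant yields x^5 - 8x^4 + 18x^3 - 16x^2 + 5x. The coefficient of x^4 equals -trace(L) = -8, matching the sum of degrees. By the matrix-tree theorem the graph has (1/5) * product of the nonzero eigenvalues = 1 spanning tree.

x^5 - 8x^4 + 18x^3 - 16x^2 + 5x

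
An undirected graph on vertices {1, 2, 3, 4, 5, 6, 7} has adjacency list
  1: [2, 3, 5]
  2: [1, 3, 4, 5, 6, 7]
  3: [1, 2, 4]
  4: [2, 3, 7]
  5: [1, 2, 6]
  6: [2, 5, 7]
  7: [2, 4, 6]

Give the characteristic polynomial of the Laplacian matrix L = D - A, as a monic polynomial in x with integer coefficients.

x^7 - 24x^6 + 231x^5 - 1140x^4 + 3036x^3 - 4128x^2 + 2240x

Each diagonal entry of L is the vertex degree and each off-diagonal entry is -1 where an edge is present, 0 otherwise; in the order [1, 2, 3, 4, 5, 6, 7] the diagonal is [3, 6, 3, 3, 3, 3, 3]. L has integer entries, so p(x) = det(xI - L) has integer coefficients. Expanding the determinant yields x^7 - 24x^6 + 231x^5 - 1140x^4 + 3036x^3 - 4128x^2 + 2240x. Since p(0) = det(-L) = 0, x divides p(x). The eigenvalues sum to 24, which equals trace(L) = 2|E|.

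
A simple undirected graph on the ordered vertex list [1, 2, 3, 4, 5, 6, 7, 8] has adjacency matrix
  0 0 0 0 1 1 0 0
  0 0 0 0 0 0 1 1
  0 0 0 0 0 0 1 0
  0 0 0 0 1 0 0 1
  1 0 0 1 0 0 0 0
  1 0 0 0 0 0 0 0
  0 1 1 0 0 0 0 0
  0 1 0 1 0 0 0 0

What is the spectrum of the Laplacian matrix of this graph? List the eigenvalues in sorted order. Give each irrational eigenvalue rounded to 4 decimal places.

[0, 0.1522, 0.5858, 1.2346, 2, 2.7654, 3.4142, 3.8478]

Reading degrees in the order [1, 2, 3, 4, 5, 6, 7, 8] gives [2, 2, 1, 2, 2, 1, 2, 2]; set D = diag(2, 2, 1, 2, 2, 1, 2, 2) and form L = D - A. The multiplicity of 0 as a Laplacian eigenvalue equals the number of connected components. There is one zero in the spectrum, matching the 1 component. The eigenvalues sum to 14, which equals trace(L) = 2|E|.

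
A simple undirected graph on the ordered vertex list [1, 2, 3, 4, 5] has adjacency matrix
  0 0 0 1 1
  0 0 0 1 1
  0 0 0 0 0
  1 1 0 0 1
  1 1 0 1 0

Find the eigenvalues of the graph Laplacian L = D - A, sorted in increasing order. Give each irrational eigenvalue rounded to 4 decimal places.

[0, 0, 2, 4, 4]

Reading degrees in the order [1, 2, 3, 4, 5] gives [2, 2, 0, 3, 3]; set D = diag(2, 2, 0, 3, 3) and form L = D - A. The multiplicity of 0 as a Laplacian eigenvalue equals the number of connected components. The 2 zero eigenvalues correspond to the 2 connected components. The eigenvalues sum to 10, which equals trace(L) = 2|E|. There are 2 zeros in the spectrum, matching the 2 components.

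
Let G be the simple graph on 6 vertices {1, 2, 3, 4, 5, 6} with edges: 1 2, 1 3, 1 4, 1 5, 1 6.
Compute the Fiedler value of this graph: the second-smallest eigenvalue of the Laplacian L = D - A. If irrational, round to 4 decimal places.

With the vertex order [1, 2, 3, 4, 5, 6], the degrees are [5, 1, 1, 1, 1, 1], giving D = diag(5, 1, 1, 1, 1, 1) and L = D - A. The sorted Laplacian eigenvalues are [0, 1, 1, 1, 1, 6]; the algebraic connectivity is the second entry, 1. By the matrix-tree theorem the graph has (1/6) * product of the nonzero eigenvalues = 1 spanning tree.

1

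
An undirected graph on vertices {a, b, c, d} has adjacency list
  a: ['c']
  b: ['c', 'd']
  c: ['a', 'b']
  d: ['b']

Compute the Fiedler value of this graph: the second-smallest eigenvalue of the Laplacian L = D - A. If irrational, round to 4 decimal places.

With the vertex order [a, b, c, d], the degrees are [1, 2, 2, 1], giving D = diag(1, 2, 2, 1) and L = D - A. Computing the eigenvalues of L and sorting gives [0, 0.5858, 2, 3.4142]. The Fiedler value lambda_2 = 0.5858 is strictly positive, so the graph is connected. There is one zero in the spectrum, matching the 1 component.

0.5858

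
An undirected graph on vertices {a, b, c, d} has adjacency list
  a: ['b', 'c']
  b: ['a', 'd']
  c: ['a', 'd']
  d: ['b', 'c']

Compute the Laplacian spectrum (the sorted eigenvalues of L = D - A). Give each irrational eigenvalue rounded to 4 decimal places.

Each diagonal entry of L is the vertex degree and each off-diagonal entry is -1 where an edge is present, 0 otherwise; in the order [a, b, c, d] the diagonal is [2, 2, 2, 2]. L is symmetric positive semidefinite, so every eigenvalue is real and nonnegative. There is one zero in the spectrum, matching the 1 component. The largest eigenvalue, 4, is at most the vertex count 4.

[0, 2, 2, 4]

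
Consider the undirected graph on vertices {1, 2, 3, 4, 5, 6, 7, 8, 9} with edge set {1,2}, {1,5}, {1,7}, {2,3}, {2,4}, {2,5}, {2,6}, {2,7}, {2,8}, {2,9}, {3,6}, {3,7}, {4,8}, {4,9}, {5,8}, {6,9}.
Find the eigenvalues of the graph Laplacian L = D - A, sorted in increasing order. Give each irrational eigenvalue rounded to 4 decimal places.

[0, 1.5858, 1.5858, 3, 3, 4.4142, 4.4142, 5, 9]

Each diagonal entry of L is the vertex degree and each off-diagonal entry is -1 where an edge is present, 0 otherwise; in the order [1, 2, 3, 4, 5, 6, 7, 8, 9] the diagonal is [3, 8, 3, 3, 3, 3, 3, 3, 3]. Since every row of L sums to 0, the all-ones vector is in the kernel and 0 is an eigenvalue. The single zero eigenvalue shows the graph is connected. The eigenvalues sum to 32, which equals trace(L) = 2|E|.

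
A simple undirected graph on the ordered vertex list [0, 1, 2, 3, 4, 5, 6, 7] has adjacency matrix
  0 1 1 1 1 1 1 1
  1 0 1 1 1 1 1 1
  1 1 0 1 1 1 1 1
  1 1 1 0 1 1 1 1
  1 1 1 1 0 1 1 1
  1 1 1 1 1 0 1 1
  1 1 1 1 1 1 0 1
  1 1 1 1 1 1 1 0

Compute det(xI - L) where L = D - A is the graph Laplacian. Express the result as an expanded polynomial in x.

Each diagonal entry of L is the vertex degree and each off-diagonal entry is -1 where an edge is present, 0 otherwise; in the order [0, 1, 2, 3, 4, 5, 6, 7] the diagonal is [7, 7, 7, 7, 7, 7, 7, 7]. Computing det(xI - L) by cofactor expansion (or equivalently via sum-over-permutations) gives x^8 - 56x^7 + 1344x^6 - 17920x^5 + 143360x^4 - 688128x^3 + 1835008x^2 - 2097152x. The constant term is 0 because L is singular (the all-ones vector lies in its kernel). The eigenvalues sum to 56, which equals trace(L) = 2|E|.

x^8 - 56x^7 + 1344x^6 - 17920x^5 + 143360x^4 - 688128x^3 + 1835008x^2 - 2097152x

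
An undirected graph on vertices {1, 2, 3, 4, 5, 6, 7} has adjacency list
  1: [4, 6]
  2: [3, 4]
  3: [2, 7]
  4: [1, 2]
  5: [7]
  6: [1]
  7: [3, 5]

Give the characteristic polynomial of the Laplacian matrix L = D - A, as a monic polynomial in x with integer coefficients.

With the vertex order [1, 2, 3, 4, 5, 6, 7], the degrees are [2, 2, 2, 2, 1, 1, 2], giving D = diag(2, 2, 2, 2, 1, 1, 2) and L = D - A. Computing det(xI - L) by cofactor expansion (or equivalently via sum-over-permutations) gives x^7 - 12x^6 + 55x^5 - 120x^4 + 126x^3 - 56x^2 + 7x. The constant term is 0 because L is singular (the all-ones vector lies in its kernel). There is one zero in the spectrum, matching the 1 component.

x^7 - 12x^6 + 55x^5 - 120x^4 + 126x^3 - 56x^2 + 7x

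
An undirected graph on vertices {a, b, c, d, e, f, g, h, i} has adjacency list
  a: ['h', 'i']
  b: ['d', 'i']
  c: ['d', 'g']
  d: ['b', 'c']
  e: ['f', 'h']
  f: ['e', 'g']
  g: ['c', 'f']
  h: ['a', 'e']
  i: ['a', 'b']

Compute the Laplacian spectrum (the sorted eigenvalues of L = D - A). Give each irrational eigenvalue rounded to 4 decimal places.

Reading degrees in the order [a, b, c, d, e, f, g, h, i] gives [2, 2, 2, 2, 2, 2, 2, 2, 2]; set D = diag(2, 2, 2, 2, 2, 2, 2, 2, 2) and form L = D - A. Since every row of L sums to 0, the all-ones vector is in the kernel and 0 is an eigenvalue. The single zero eigenvalue shows the graph is connected. There is one zero in the spectrum, matching the 1 component. The eigenvalues sum to 18, which equals trace(L) = 2|E|.

[0, 0.4679, 0.4679, 1.6527, 1.6527, 3, 3, 3.8794, 3.8794]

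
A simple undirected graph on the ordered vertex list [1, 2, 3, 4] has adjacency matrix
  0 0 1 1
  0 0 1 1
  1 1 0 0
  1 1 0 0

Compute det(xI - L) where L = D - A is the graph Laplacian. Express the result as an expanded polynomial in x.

With the vertex order [1, 2, 3, 4], the degrees are [2, 2, 2, 2], giving D = diag(2, 2, 2, 2) and L = D - A. Computing det(xI - L) by cofactor expansion (or equivalently via sum-over-permutations) gives x^4 - 8x^3 + 20x^2 - 16x. Since p(0) = det(-L) = 0, x divides p(x). The eigenvalues sum to 8, which equals trace(L) = 2|E|. There is one zero in the spectrum, matching the 1 component.

x^4 - 8x^3 + 20x^2 - 16x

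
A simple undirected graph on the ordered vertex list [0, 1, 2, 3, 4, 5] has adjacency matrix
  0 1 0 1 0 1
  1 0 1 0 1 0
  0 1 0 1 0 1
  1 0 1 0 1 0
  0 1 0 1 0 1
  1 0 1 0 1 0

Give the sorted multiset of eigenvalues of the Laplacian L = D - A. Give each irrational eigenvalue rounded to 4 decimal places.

With the vertex order [0, 1, 2, 3, 4, 5], the degrees are [3, 3, 3, 3, 3, 3], giving D = diag(3, 3, 3, 3, 3, 3) and L = D - A. The multiplicity of 0 as a Laplacian eigenvalue equals the number of connected components. The single zero eigenvalue shows the graph is connected.

[0, 3, 3, 3, 3, 6]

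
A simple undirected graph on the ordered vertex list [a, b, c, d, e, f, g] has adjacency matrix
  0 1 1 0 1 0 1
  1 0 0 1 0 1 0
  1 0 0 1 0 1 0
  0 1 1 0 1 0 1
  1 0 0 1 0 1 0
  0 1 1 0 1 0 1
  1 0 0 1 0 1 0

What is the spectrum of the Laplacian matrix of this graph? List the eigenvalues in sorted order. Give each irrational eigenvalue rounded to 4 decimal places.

[0, 3, 3, 3, 4, 4, 7]

With the vertex order [a, b, c, d, e, f, g], the degrees are [4, 3, 3, 4, 3, 4, 3], giving D = diag(4, 3, 3, 4, 3, 4, 3) and L = D - A. Diagonalising L (or applying a numerical eigensolver to the 7x7 matrix) gives the spectrum above. The single zero eigenvalue shows the graph is connected. The eigenvalues sum to 24, which equals trace(L) = 2|E|.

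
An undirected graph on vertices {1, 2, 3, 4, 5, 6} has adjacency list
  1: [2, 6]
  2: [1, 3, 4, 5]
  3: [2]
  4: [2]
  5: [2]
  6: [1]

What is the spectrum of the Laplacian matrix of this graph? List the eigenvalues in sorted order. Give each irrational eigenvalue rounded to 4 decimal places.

Reading degrees in the order [1, 2, 3, 4, 5, 6] gives [2, 4, 1, 1, 1, 1]; set D = diag(2, 4, 1, 1, 1, 1) and form L = D - A. L is symmetric positive semidefinite, so every eigenvalue is real and nonnegative.

[0, 0.4859, 1, 1, 2.4280, 5.0861]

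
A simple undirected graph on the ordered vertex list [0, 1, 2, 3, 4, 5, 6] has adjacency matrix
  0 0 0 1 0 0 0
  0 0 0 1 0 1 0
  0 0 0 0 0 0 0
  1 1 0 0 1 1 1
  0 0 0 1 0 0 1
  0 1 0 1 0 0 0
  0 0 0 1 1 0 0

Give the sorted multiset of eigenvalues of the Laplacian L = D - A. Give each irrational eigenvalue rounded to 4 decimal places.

Reading degrees in the order [0, 1, 2, 3, 4, 5, 6] gives [1, 2, 0, 5, 2, 2, 2]; set D = diag(1, 2, 0, 5, 2, 2, 2) and form L = D - A. The multiplicity of 0 as a Laplacian eigenvalue equals the number of connected components. The 2 zero eigenvalues correspond to the 2 connected components. There are 2 zeros in the spectrum, matching the 2 components.

[0, 0, 1, 1, 3, 3, 6]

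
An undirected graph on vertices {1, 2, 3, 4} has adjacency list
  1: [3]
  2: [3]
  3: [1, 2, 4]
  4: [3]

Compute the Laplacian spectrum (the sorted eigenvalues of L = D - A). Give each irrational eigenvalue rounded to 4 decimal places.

[0, 1, 1, 4]

With the vertex order [1, 2, 3, 4], the degrees are [1, 1, 3, 1], giving D = diag(1, 1, 3, 1) and L = D - A. Diagonalising L (or applying a numerical eigensolver to the 4x4 matrix) gives the spectrum above. The single zero eigenvalue shows the graph is connected. By the matrix-tree theorem the graph has (1/4) * product of the nonzero eigenvalues = 1 spanning tree. The largest eigenvalue, 4, is at most the vertex count 4.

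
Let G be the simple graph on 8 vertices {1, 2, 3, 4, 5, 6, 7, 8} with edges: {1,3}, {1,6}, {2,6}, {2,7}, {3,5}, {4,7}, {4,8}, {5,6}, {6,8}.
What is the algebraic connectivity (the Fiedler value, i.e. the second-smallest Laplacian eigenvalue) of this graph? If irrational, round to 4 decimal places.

0.4711

Each diagonal entry of L is the vertex degree and each off-diagonal entry is -1 where an edge is present, 0 otherwise; in the order [1, 2, 3, 4, 5, 6, 7, 8] the diagonal is [2, 2, 2, 2, 2, 4, 2, 2]. The smallest Laplacian eigenvalue is always 0. The next one, lambda_2 = 0.4711, measures how hard the graph is to disconnect: larger values mean better connectivity. The eigenvalues sum to 18, which equals trace(L) = 2|E|.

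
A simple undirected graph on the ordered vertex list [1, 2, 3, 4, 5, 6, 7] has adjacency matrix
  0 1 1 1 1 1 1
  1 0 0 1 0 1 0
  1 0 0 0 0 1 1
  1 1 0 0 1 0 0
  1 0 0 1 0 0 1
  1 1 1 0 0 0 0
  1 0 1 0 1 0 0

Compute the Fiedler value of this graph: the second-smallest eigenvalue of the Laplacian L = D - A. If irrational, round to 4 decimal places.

With the vertex order [1, 2, 3, 4, 5, 6, 7], the degrees are [6, 3, 3, 3, 3, 3, 3], giving D = diag(6, 3, 3, 3, 3, 3, 3) and L = D - A. The sorted Laplacian eigenvalues are [0, 2, 2, 4, 4, 5, 7]; the algebraic connectivity is the second entry, 2. By the matrix-tree theorem the graph has (1/7) * product of the nonzero eigenvalues = 320 spanning trees.

2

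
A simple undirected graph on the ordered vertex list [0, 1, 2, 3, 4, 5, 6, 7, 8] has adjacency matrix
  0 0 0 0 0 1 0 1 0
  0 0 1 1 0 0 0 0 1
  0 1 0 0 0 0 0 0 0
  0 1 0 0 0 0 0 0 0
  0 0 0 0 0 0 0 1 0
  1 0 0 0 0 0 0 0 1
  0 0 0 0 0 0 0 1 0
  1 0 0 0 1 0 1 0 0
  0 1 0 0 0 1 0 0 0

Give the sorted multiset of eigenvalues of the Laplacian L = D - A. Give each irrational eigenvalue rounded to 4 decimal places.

[0, 0.1392, 0.6972, 1, 1, 1.7459, 3, 4.1149, 4.3028]

Each diagonal entry of L is the vertex degree and each off-diagonal entry is -1 where an edge is present, 0 otherwise; in the order [0, 1, 2, 3, 4, 5, 6, 7, 8] the diagonal is [2, 3, 1, 1, 1, 2, 1, 3, 2]. L is symmetric positive semidefinite, so every eigenvalue is real and nonnegative. The largest eigenvalue, 4.3028, is at most the vertex count 9. By the matrix-tree theorem the graph has (1/9) * product of the nonzero eigenvalues = 1 spanning tree.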